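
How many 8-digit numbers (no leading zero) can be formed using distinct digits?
First digit: 9 choices (nonzero). Then descending: 9 × 9 × 8 × 7 × 6 × 5 × 4 × 3 = 1632960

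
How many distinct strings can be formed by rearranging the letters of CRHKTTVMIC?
10! / (2! × 1! × 1! × 1! × 1! × 2! × 1! × 1!) = 907200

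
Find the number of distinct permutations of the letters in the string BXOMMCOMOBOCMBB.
15! / (4! × 1! × 4! × 2! × 4!) = 47297250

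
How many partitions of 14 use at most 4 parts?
By conjugation, equals partitions of 14 into parts ≤ 4. Let r_j(i) = number of partitions of i into parts ≤ j, for i = 0..14. r_1(i) = 1 for all i; r_j(i) = r_{j-1}(i) + r_j(i-j). Rows j = 2..4: ≤2: 1 1 2 2 3 3 4 4 5 5 6 6 7 7 8; ≤3: 1 1 2 3 4 5 7 8 10 12 14 16 19 21 24; ≤4: 1 1 2 3 5 6 9 11 15 18 23 27 34 39 47. r_4(14) = 47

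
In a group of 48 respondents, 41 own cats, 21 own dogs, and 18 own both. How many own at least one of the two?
|A∪B| = |A| + |B| - |A∩B| = 41 + 21 - 18 = 44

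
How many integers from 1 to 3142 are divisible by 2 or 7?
⌊3142/2⌋ + ⌊3142/7⌋ - ⌊3142/14⌋ = 1571 + 448 - 224 = 1795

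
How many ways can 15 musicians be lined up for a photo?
15! = 1307674368000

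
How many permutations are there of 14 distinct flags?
14! = 87178291200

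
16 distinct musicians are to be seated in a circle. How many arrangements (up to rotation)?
Circular: fix one position, arrange the rest. (16-1)! = 1307674368000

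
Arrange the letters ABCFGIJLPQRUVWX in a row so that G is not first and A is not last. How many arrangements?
By inclusion-exclusion: 15! - 2×(15-1)! + (15-2)! = 1307674368000 - 174356582400 + 6227020800 = 1139544806400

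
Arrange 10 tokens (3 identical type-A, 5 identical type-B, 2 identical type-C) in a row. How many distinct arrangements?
10! / (3! × 5! × 2!) = 2520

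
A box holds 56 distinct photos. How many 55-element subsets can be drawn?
C(56,55) = 56!/(55!×1!) = 56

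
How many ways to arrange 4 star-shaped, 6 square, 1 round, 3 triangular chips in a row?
14! / (4! × 6! × 1! × 3!) = 840840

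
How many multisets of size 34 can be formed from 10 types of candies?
C(34+10-1, 10-1) = C(43, 9) = 563921995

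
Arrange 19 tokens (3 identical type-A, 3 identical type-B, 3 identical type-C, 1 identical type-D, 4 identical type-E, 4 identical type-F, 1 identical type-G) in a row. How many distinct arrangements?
19! / (3! × 3! × 3! × 1! × 4! × 4! × 1!) = 977728752000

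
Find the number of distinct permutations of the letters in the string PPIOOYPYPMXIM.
13! / (1! × 2! × 4! × 2! × 2! × 2!) = 16216200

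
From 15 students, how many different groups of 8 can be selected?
C(15,8) = 15!/(8!×7!) = 6435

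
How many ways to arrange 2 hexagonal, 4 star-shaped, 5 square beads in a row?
11! / (2! × 4! × 5!) = 6930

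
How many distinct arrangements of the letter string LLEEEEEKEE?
10! / (2! × 7! × 1!) = 360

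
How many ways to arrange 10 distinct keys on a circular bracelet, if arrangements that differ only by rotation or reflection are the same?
(10-1)!/2 = 362880/2 = 181440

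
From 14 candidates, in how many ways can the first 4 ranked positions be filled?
P(14,4) = 14!/(14-4)! = 24024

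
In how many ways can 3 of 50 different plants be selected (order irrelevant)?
C(50,3) = 50!/(3!×47!) = 19600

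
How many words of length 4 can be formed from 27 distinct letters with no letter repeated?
P(27,4) = 27!/(27-4)! = 421200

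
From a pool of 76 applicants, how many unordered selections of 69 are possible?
C(76,69) = 76!/(69!×7!) = 2186189400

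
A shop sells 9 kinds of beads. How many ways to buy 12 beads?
C(12+9-1, 9-1) = C(20, 8) = 125970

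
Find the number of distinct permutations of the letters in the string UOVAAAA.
7! / (1! × 1! × 4! × 1!) = 210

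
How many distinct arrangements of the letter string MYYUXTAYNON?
11! / (1! × 1! × 2! × 3! × 1! × 1! × 1! × 1!) = 3326400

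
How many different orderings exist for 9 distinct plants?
9! = 362880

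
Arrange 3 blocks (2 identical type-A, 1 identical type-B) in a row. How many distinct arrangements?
3! / (2! × 1!) = 3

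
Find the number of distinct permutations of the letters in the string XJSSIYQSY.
9! / (1! × 2! × 1! × 1! × 1! × 3!) = 30240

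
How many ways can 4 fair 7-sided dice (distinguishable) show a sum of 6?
Coefficient of x^6 in (x + x² + ... + x^7)^4. By inclusion-exclusion on dice exceeding 7: Σ_j (-1)^j C(4,j)·C(6-1-7j, 3) = C(4,0)·C(5,3) = 1·10 = 10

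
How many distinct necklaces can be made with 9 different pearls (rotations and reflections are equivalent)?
(9-1)!/2 = 40320/2 = 20160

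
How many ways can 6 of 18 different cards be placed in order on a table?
P(18,6) = 18!/(18-6)! = 13366080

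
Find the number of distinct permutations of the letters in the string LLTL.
4! / (1! × 3!) = 4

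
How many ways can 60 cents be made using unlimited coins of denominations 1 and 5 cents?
Coefficient of x^60 in 1/(1-x^1) · 1/(1-x^5). Use j coins of 5 for j = 0..⌊60/5⌋ = 12, the rest in 1s: 12 + 1 = 13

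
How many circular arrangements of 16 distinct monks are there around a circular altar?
Circular: fix one position, arrange the rest. (16-1)! = 1307674368000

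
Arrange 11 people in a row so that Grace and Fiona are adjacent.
Treat as block: (11-1)! × 2! = 3628800 × 2 = 7257600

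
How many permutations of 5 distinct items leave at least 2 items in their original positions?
Exactly j fixed points: C(5,j)·!(5-j); sum over j ≥ 2 (derangement numbers via !m = (m-1)·(!(m-1) + !(m-2)): !0..!3 = 1, 0, 1, 2). Σ_{j=2}^{5} C(5,j)·!(5-j) = C(5,2)·!3 + C(5,3)·!2 + C(5,4)·!1 + C(5,5)·!0 = 10·2 + 10·1 + 5·0 + 1·1 = 31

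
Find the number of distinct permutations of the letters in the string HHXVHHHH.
8! / (1! × 6! × 1!) = 56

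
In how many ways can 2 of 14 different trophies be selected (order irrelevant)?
C(14,2) = 14!/(2!×12!) = 91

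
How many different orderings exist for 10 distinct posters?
10! = 3628800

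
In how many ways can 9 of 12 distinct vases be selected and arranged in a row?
P(12,9) = 12!/(12-9)! = 79833600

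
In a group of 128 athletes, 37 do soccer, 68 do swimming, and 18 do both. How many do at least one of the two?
|A∪B| = |A| + |B| - |A∩B| = 37 + 68 - 18 = 87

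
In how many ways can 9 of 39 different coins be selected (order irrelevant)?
C(39,9) = 39!/(9!×30!) = 211915132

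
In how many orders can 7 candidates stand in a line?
7! = 5040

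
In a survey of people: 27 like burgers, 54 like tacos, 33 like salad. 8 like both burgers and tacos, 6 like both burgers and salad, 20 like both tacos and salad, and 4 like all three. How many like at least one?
|A∪B∪C| = 27+54+33-8-6-20+4 = 84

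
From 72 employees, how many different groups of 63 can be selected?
C(72,63) = 72!/(63!×9!) = 85113005120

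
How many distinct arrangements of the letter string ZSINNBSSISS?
11! / (2! × 1! × 2! × 1! × 5!) = 83160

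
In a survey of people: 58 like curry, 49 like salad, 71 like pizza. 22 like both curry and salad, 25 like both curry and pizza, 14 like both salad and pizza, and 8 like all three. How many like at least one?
|A∪B∪C| = 58+49+71-22-25-14+8 = 125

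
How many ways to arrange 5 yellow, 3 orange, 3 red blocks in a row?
11! / (5! × 3! × 3!) = 9240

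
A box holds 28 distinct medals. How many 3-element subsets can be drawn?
C(28,3) = 28!/(3!×25!) = 3276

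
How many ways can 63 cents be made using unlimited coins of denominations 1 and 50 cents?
Coefficient of x^63 in 1/(1-x^1) · 1/(1-x^50). Use j coins of 50 for j = 0..⌊63/50⌋ = 1, the rest in 1s: 1 + 1 = 2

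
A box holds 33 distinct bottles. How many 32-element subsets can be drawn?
C(33,32) = 33!/(32!×1!) = 33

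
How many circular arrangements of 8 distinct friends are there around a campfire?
Circular: fix one position, arrange the rest. (8-1)! = 5040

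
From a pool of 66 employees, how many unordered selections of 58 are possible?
C(66,58) = 66!/(58!×8!) = 5743572120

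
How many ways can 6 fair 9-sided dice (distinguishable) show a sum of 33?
Coefficient of x^33 in (x + x² + ... + x^9)^6. By inclusion-exclusion on dice exceeding 9: Σ_j (-1)^j C(6,j)·C(33-1-9j, 5) = C(6,0)·C(32,5) - C(6,1)·C(23,5) + C(6,2)·C(14,5) - C(6,3)·C(5,5) = 1·201376 - 6·33649 + 15·2002 - 20·1 = 29492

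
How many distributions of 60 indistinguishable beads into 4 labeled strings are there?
C(60+4-1, 4-1) = C(63, 3) = 39711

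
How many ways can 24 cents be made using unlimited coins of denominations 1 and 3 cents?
Coefficient of x^24 in 1/(1-x^1) · 1/(1-x^3). Use j coins of 3 for j = 0..⌊24/3⌋ = 8, the rest in 1s: 8 + 1 = 9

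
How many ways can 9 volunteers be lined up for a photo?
9! = 362880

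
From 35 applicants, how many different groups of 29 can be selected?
C(35,29) = 35!/(29!×6!) = 1623160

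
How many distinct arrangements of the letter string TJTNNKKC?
8! / (2! × 2! × 2! × 1! × 1!) = 5040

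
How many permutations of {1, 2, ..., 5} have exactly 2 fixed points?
Choose the 2 fixed points C(5,2) = 10, derange the rest: !3 = Σ_{j=0}^{3} (-1)^j·3!/j! = 6 - 6 + 3 - 1 = 2. Product = 10 × 2 = 20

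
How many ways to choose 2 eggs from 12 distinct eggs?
C(12,2) = 12!/(2!×10!) = 66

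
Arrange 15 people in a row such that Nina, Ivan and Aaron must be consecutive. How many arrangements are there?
Treat the 3 as one block: (15-3+1)! × 3! = 6227020800 × 6 = 37362124800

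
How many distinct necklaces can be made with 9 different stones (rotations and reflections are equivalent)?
(9-1)!/2 = 40320/2 = 20160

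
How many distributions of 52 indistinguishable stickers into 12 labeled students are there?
C(52+12-1, 12-1) = C(63, 11) = 615790256823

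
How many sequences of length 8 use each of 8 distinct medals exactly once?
8! = 40320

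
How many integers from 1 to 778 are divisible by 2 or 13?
⌊778/2⌋ + ⌊778/13⌋ - ⌊778/26⌋ = 389 + 59 - 29 = 419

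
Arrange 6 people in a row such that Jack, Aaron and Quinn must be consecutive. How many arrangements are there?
Treat the 3 as one block: (6-3+1)! × 3! = 24 × 6 = 144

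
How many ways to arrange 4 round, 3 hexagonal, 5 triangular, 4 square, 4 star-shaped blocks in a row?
20! / (4! × 3! × 5! × 4! × 4!) = 244432188000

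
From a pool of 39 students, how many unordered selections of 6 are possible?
C(39,6) = 39!/(6!×33!) = 3262623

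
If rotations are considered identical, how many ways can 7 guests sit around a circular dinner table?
Circular: fix one position, arrange the rest. (7-1)! = 720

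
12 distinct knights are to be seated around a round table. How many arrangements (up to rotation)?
Circular: fix one position, arrange the rest. (12-1)! = 39916800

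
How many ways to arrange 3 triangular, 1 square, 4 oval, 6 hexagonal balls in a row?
14! / (3! × 1! × 4! × 6!) = 840840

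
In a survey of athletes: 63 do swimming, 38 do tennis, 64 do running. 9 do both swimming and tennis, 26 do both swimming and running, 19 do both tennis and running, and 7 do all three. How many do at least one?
|A∪B∪C| = 63+38+64-9-26-19+7 = 118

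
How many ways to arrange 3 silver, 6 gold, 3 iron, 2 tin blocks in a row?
14! / (3! × 6! × 3! × 2!) = 1681680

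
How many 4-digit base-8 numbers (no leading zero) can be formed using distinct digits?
First digit: 7 choices (nonzero). Then descending: 7 × 7 × 6 × 5 = 1470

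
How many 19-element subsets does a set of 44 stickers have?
C(44,19) = 44!/(19!×25!) = 1408831480056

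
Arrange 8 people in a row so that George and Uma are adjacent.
Treat as block: (8-1)! × 2! = 5040 × 2 = 10080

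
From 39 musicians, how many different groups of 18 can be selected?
C(39,18) = 39!/(18!×21!) = 62359143990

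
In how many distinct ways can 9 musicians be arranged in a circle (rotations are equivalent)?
Circular: fix one position, arrange the rest. (9-1)! = 40320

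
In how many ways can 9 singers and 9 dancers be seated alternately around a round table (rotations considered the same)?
Fix one of the singers: (9-1)! ways for the remaining singers, × 9! ways for the dancers = 40320 × 362880 = 14631321600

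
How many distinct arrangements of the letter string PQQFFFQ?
7! / (3! × 3! × 1!) = 140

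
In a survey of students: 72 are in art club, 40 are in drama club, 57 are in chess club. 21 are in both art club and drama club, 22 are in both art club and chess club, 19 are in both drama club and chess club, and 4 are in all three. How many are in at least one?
|A∪B∪C| = 72+40+57-21-22-19+4 = 111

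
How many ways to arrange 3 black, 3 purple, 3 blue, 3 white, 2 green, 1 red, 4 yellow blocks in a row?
19! / (3! × 3! × 3! × 3! × 2! × 1! × 4!) = 1955457504000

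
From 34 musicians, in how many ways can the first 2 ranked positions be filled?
P(34,2) = 34!/(34-2)! = 1122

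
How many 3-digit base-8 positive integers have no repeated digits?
First digit: 7 choices (nonzero). Then descending: 7 × 7 × 6 = 294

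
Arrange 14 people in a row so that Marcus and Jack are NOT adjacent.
Total - adjacent = 14! - (14-1)!×2 = 87178291200 - 12454041600 = 74724249600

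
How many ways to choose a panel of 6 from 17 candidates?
C(17,6) = 17!/(6!×11!) = 12376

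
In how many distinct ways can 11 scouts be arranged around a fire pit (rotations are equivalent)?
Circular: fix one position, arrange the rest. (11-1)! = 3628800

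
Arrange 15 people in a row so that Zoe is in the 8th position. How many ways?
Fix one position: (15-1)! = 87178291200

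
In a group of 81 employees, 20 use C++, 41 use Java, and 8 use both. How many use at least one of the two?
|A∪B| = |A| + |B| - |A∩B| = 20 + 41 - 8 = 53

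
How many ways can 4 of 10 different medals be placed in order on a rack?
P(10,4) = 10!/(10-4)! = 5040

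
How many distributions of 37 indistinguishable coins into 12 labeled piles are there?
C(37+12-1, 12-1) = C(48, 11) = 22595200368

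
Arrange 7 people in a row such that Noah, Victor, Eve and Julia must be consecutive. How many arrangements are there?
Treat the 4 as one block: (7-4+1)! × 4! = 24 × 24 = 576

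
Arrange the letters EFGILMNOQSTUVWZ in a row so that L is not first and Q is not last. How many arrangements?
By inclusion-exclusion: 15! - 2×(15-1)! + (15-2)! = 1307674368000 - 174356582400 + 6227020800 = 1139544806400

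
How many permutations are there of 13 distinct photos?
13! = 6227020800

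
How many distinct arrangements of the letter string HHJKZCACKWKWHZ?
14! / (3! × 2! × 3! × 2! × 2! × 1! × 1!) = 302702400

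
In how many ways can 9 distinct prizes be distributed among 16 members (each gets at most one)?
P(16,9) = 16!/(16-9)! = 4151347200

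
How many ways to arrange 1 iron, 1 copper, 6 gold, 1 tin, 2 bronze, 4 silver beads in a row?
15! / (1! × 1! × 6! × 1! × 2! × 4!) = 37837800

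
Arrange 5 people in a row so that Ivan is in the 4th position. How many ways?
Fix one position: (5-1)! = 24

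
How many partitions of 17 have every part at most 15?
Let r_j(i) = number of partitions of i into parts ≤ j, for i = 0..17. r_1(i) = 1 for all i; r_j(i) = r_{j-1}(i) + r_j(i-j). Rows j = 2..15: ≤2: 1 1 2 2 3 3 4 4 5 5 6 6 7 7 8 8 9 9; ≤3: 1 1 2 3 4 5 7 8 10 12 14 16 19 21 24 27 30 33; ≤4: 1 1 2 3 5 6 9 11 15 18 23 27 34 39 47 54 64 72; ≤5: 1 1 2 3 5 7 10 13 18 23 30 37 47 57 70 84 101 119; ≤6: 1 1 2 3 5 7 11 14 20 26 35 44 58 71 90 110 136 163; ≤7: 1 1 2 3 5 7 11 15 21 28 38 49 65 82 105 131 164 201; ≤8: 1 1 2 3 5 7 11 15 22 29 40 52 70 89 116 146 186 230; ≤9: 1 1 2 3 5 7 11 15 22 30 41 54 73 94 123 157 201 252; ≤10: 1 1 2 3 5 7 11 15 22 30 42 55 75 97 128 164 212 267; ≤11: 1 1 2 3 5 7 11 15 22 30 42 56 76 99 131 169 219 278; ≤12: 1 1 2 3 5 7 11 15 22 30 42 56 77 100 133 172 224 285; ≤13: 1 1 2 3 5 7 11 15 22 30 42 56 77 101 134 174 227 290; ≤14: 1 1 2 3 5 7 11 15 22 30 42 56 77 101 135 175 229 293; ≤15: 1 1 2 3 5 7 11 15 22 30 42 56 77 101 135 176 230 295. r_15(17) = 295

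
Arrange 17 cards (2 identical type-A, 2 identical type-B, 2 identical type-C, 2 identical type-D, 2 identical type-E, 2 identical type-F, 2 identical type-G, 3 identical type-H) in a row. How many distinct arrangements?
17! / (2! × 2! × 2! × 2! × 2! × 2! × 2! × 3!) = 463134672000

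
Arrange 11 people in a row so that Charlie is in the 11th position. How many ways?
Fix one position: (11-1)! = 3628800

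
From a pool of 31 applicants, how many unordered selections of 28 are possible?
C(31,28) = 31!/(28!×3!) = 4495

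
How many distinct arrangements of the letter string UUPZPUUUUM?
10! / (1! × 6! × 2! × 1!) = 2520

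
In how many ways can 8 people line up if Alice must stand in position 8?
Fix one position: (8-1)! = 5040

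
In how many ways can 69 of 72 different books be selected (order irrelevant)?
C(72,69) = 72!/(69!×3!) = 59640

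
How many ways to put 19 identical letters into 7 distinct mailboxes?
C(19+7-1, 7-1) = C(25, 6) = 177100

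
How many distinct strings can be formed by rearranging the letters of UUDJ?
4! / (1! × 1! × 2!) = 12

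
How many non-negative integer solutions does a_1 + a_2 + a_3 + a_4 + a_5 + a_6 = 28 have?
C(28+6-1, 6-1) = C(33, 5) = 237336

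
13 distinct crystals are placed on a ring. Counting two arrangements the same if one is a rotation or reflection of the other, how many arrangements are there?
(13-1)!/2 = 479001600/2 = 239500800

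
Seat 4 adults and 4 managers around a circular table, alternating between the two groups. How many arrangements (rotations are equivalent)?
Fix one of the adults: (4-1)! ways for the remaining adults, × 4! ways for the managers = 6 × 24 = 144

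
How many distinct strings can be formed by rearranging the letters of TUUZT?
5! / (1! × 2! × 2!) = 30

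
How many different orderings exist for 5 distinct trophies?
5! = 120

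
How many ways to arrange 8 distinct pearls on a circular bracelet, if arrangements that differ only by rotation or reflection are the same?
(8-1)!/2 = 5040/2 = 2520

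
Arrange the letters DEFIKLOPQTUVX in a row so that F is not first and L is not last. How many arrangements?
By inclusion-exclusion: 13! - 2×(13-1)! + (13-2)! = 6227020800 - 958003200 + 39916800 = 5308934400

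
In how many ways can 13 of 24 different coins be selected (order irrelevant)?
C(24,13) = 24!/(13!×11!) = 2496144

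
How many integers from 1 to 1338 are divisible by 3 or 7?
⌊1338/3⌋ + ⌊1338/7⌋ - ⌊1338/21⌋ = 446 + 191 - 63 = 574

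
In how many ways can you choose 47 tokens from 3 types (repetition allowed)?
C(47+3-1, 3-1) = C(49, 2) = 1176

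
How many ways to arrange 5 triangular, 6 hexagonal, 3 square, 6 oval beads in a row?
20! / (5! × 6! × 3! × 6!) = 6518191680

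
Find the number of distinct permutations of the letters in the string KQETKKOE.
8! / (2! × 1! × 1! × 1! × 3!) = 3360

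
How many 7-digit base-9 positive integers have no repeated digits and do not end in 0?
Last digit: 8 nonzero choices. First digit: 7 (nonzero, ≠last). Middle 5: P(7,5) = 2520. Total = 141120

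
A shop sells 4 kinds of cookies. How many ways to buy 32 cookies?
C(32+4-1, 4-1) = C(35, 3) = 6545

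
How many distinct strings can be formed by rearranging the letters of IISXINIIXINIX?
13! / (1! × 7! × 2! × 3!) = 102960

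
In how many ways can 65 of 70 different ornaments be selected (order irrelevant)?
C(70,65) = 70!/(65!×5!) = 12103014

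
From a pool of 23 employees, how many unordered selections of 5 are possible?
C(23,5) = 23!/(5!×18!) = 33649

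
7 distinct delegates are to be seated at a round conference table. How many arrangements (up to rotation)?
Circular: fix one position, arrange the rest. (7-1)! = 720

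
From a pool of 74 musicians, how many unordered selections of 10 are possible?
C(74,10) = 74!/(10!×64!) = 718406958841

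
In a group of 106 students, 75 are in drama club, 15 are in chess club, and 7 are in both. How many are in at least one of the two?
|A∪B| = |A| + |B| - |A∩B| = 75 + 15 - 7 = 83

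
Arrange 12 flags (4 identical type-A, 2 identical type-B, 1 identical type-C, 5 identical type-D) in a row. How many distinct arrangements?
12! / (4! × 2! × 1! × 5!) = 83160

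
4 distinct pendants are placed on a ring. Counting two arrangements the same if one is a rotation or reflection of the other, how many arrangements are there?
(4-1)!/2 = 6/2 = 3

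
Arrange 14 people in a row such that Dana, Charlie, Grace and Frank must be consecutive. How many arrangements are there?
Treat the 4 as one block: (14-4+1)! × 4! = 39916800 × 24 = 958003200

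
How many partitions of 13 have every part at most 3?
Let r_j(i) = number of partitions of i into parts ≤ j, for i = 0..13. r_1(i) = 1 for all i; r_j(i) = r_{j-1}(i) + r_j(i-j). Rows j = 2..3: ≤2: 1 1 2 2 3 3 4 4 5 5 6 6 7 7; ≤3: 1 1 2 3 4 5 7 8 10 12 14 16 19 21. r_3(13) = 21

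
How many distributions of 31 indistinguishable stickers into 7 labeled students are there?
C(31+7-1, 7-1) = C(37, 6) = 2324784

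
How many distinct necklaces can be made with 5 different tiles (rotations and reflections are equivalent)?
(5-1)!/2 = 24/2 = 12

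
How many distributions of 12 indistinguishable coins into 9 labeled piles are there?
C(12+9-1, 9-1) = C(20, 8) = 125970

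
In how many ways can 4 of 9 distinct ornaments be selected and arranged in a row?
P(9,4) = 9!/(9-4)! = 3024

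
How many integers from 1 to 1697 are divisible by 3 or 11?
⌊1697/3⌋ + ⌊1697/11⌋ - ⌊1697/33⌋ = 565 + 154 - 51 = 668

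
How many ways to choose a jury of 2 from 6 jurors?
C(6,2) = 6!/(2!×4!) = 15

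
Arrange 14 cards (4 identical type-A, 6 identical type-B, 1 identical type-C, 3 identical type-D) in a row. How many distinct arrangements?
14! / (4! × 6! × 1! × 3!) = 840840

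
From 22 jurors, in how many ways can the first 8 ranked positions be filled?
P(22,8) = 22!/(22-8)! = 12893126400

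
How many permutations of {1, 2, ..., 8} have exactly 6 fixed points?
Choose the 6 fixed points C(8,6) = 28, derange the rest: !2 = Σ_{j=0}^{2} (-1)^j·2!/j! = 2 - 2 + 1 = 1. Product = 28 × 1 = 28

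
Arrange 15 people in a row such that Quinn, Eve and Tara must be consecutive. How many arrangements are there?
Treat the 3 as one block: (15-3+1)! × 3! = 6227020800 × 6 = 37362124800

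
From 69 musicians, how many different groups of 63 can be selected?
C(69,63) = 69!/(63!×6!) = 119877472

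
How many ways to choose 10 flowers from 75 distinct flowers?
C(75,10) = 75!/(10!×65!) = 828931106355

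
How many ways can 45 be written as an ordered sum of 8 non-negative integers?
C(45+8-1, 8-1) = C(52, 7) = 133784560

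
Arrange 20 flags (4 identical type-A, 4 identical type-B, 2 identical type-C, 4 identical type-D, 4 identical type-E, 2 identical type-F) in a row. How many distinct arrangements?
20! / (4! × 4! × 2! × 4! × 4! × 2!) = 1833241410000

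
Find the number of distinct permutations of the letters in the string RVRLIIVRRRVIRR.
14! / (7! × 1! × 3! × 3!) = 480480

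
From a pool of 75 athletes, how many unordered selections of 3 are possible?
C(75,3) = 75!/(3!×72!) = 67525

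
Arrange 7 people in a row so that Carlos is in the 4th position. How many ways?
Fix one position: (7-1)! = 720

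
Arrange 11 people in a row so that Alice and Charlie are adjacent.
Treat as block: (11-1)! × 2! = 3628800 × 2 = 7257600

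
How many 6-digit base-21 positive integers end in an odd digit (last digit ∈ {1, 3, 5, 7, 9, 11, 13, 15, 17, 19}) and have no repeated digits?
Last∈{1,3,5,7,9,11,13,15,17,19}. Last=0: 0. Last nonzero: 10×19×P(19,4) = 17674560. Total = 17674560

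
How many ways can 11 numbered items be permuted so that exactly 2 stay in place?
Choose the 2 fixed points C(11,2) = 55, derange the rest: !9 = Σ_{j=0}^{9} (-1)^j·9!/j! = 362880 - 362880 + 181440 - 60480 + 15120 - 3024 + 504 - 72 + 9 - 1 = 133496. Product = 55 × 133496 = 7342280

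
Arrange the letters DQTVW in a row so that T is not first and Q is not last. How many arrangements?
By inclusion-exclusion: 5! - 2×(5-1)! + (5-2)! = 120 - 48 + 6 = 78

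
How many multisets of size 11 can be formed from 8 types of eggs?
C(11+8-1, 8-1) = C(18, 7) = 31824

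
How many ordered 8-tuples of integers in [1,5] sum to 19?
Coefficient of x^19 in (x + x² + ... + x^5)^8. By inclusion-exclusion on dice exceeding 5: Σ_j (-1)^j C(8,j)·C(19-1-5j, 7) = C(8,0)·C(18,7) - C(8,1)·C(13,7) + C(8,2)·C(8,7) = 1·31824 - 8·1716 + 28·8 = 18320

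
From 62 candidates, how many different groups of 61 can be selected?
C(62,61) = 62!/(61!×1!) = 62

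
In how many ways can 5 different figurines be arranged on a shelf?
5! = 120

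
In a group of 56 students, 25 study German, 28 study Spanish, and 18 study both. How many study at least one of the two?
|A∪B| = |A| + |B| - |A∩B| = 25 + 28 - 18 = 35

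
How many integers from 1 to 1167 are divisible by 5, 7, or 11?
⌊1167/5⌋+⌊1167/7⌋+⌊1167/11⌋ - ⌊1167/35⌋-⌊1167/55⌋-⌊1167/77⌋ + ⌊1167/385⌋ = 233+166+106 - 33-21-15 + 3 = 439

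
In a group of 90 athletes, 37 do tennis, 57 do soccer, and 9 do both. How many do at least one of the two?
|A∪B| = |A| + |B| - |A∩B| = 37 + 57 - 9 = 85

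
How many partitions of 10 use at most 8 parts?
By conjugation, equals partitions of 10 into parts ≤ 8. Let r_j(i) = number of partitions of i into parts ≤ j, for i = 0..10. r_1(i) = 1 for all i; r_j(i) = r_{j-1}(i) + r_j(i-j). Rows j = 2..8: ≤2: 1 1 2 2 3 3 4 4 5 5 6; ≤3: 1 1 2 3 4 5 7 8 10 12 14; ≤4: 1 1 2 3 5 6 9 11 15 18 23; ≤5: 1 1 2 3 5 7 10 13 18 23 30; ≤6: 1 1 2 3 5 7 11 14 20 26 35; ≤7: 1 1 2 3 5 7 11 15 21 28 38; ≤8: 1 1 2 3 5 7 11 15 22 29 40. r_8(10) = 40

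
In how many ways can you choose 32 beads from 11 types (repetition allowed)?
C(32+11-1, 11-1) = C(42, 10) = 1471442973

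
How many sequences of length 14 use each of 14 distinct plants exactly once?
14! = 87178291200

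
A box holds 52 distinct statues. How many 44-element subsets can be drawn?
C(52,44) = 52!/(44!×8!) = 752538150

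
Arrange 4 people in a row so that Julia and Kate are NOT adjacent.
Total - adjacent = 4! - (4-1)!×2 = 24 - 12 = 12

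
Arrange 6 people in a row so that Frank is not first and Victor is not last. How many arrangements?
By inclusion-exclusion: 6! - 2×(6-1)! + (6-2)! = 720 - 240 + 24 = 504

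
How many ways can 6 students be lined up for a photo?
6! = 720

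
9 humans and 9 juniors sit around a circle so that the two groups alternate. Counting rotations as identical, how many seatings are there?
Fix one of the humans: (9-1)! ways for the remaining humans, × 9! ways for the juniors = 40320 × 362880 = 14631321600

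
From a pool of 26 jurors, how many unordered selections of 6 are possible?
C(26,6) = 26!/(6!×20!) = 230230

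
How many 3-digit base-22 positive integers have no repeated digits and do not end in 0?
Last digit: 21 nonzero choices. First digit: 20 (nonzero, ≠last). Middle 1: P(20,1) = 20. Total = 8400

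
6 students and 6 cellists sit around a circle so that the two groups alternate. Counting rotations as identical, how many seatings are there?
Fix one of the students: (6-1)! ways for the remaining students, × 6! ways for the cellists = 120 × 720 = 86400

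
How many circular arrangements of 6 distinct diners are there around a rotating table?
Circular: fix one position, arrange the rest. (6-1)! = 120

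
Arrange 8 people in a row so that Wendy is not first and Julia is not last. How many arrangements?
By inclusion-exclusion: 8! - 2×(8-1)! + (8-2)! = 40320 - 10080 + 720 = 30960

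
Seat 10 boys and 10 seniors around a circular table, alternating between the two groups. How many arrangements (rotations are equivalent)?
Fix one of the boys: (10-1)! ways for the remaining boys, × 10! ways for the seniors = 362880 × 3628800 = 1316818944000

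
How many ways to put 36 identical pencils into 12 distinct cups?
C(36+12-1, 12-1) = C(47, 11) = 17417133617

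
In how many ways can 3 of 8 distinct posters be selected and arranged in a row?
P(8,3) = 8!/(8-3)! = 336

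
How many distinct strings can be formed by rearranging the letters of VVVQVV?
6! / (5! × 1!) = 6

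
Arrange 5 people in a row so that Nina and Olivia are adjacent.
Treat as block: (5-1)! × 2! = 24 × 2 = 48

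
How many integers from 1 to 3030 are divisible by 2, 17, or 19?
⌊3030/2⌋+⌊3030/17⌋+⌊3030/19⌋ - ⌊3030/34⌋-⌊3030/38⌋-⌊3030/323⌋ + ⌊3030/646⌋ = 1515+178+159 - 89-79-9 + 4 = 1679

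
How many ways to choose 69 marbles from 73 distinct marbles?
C(73,69) = 73!/(69!×4!) = 1088430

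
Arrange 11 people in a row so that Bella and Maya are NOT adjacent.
Total - adjacent = 11! - (11-1)!×2 = 39916800 - 7257600 = 32659200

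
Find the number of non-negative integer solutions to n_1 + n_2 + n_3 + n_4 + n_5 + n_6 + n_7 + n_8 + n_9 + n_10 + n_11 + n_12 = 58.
C(58+12-1, 12-1) = C(69, 11) = 1823810410032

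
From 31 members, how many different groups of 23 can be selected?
C(31,23) = 31!/(23!×8!) = 7888725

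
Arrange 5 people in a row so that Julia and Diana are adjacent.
Treat as block: (5-1)! × 2! = 24 × 2 = 48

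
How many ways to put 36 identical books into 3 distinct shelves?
C(36+3-1, 3-1) = C(38, 2) = 703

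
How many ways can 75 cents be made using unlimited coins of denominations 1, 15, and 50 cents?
Coefficient of x^75 in 1/(1-x^1) · 1/(1-x^15) · 1/(1-x^50). Case on j = number of 50-cent coins (j = 0..1); remainder r = 75 - 50j is made from {1,15} in ⌊r/15⌋+1 ways. r = 75, 25 → 6 + 2 = 8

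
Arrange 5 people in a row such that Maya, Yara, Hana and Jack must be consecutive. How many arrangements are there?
Treat the 4 as one block: (5-4+1)! × 4! = 2 × 24 = 48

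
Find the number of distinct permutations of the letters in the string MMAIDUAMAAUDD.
13! / (4! × 3! × 1! × 2! × 3!) = 3603600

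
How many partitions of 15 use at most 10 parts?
By conjugation, equals partitions of 15 into parts ≤ 10. Let r_j(i) = number of partitions of i into parts ≤ j, for i = 0..15. r_1(i) = 1 for all i; r_j(i) = r_{j-1}(i) + r_j(i-j). Rows j = 2..10: ≤2: 1 1 2 2 3 3 4 4 5 5 6 6 7 7 8 8; ≤3: 1 1 2 3 4 5 7 8 10 12 14 16 19 21 24 27; ≤4: 1 1 2 3 5 6 9 11 15 18 23 27 34 39 47 54; ≤5: 1 1 2 3 5 7 10 13 18 23 30 37 47 57 70 84; ≤6: 1 1 2 3 5 7 11 14 20 26 35 44 58 71 90 110; ≤7: 1 1 2 3 5 7 11 15 21 28 38 49 65 82 105 131; ≤8: 1 1 2 3 5 7 11 15 22 29 40 52 70 89 116 146; ≤9: 1 1 2 3 5 7 11 15 22 30 41 54 73 94 123 157; ≤10: 1 1 2 3 5 7 11 15 22 30 42 55 75 97 128 164. r_10(15) = 164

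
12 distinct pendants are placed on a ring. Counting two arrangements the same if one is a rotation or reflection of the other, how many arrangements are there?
(12-1)!/2 = 39916800/2 = 19958400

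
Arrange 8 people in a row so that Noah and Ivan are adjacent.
Treat as block: (8-1)! × 2! = 5040 × 2 = 10080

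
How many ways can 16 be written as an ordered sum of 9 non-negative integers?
C(16+9-1, 9-1) = C(24, 8) = 735471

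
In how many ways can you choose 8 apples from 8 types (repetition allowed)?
C(8+8-1, 8-1) = C(15, 7) = 6435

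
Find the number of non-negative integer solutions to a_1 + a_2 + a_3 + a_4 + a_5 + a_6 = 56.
C(56+6-1, 6-1) = C(61, 5) = 5949147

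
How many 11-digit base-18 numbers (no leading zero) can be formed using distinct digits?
First digit: 17 choices (nonzero). Then descending: 17 × 17 × 16 × 15 × 14 × 13 × 12 × 11 × 10 × 9 × 8 = 1199739340800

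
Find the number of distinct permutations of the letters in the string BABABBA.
7! / (3! × 4!) = 35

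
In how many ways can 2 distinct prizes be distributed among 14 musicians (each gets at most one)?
P(14,2) = 14!/(14-2)! = 182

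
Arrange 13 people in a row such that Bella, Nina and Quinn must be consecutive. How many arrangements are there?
Treat the 3 as one block: (13-3+1)! × 3! = 39916800 × 6 = 239500800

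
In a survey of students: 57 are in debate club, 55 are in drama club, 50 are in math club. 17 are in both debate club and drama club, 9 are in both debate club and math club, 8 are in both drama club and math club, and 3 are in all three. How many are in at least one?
|A∪B∪C| = 57+55+50-17-9-8+3 = 131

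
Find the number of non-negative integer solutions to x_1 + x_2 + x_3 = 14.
C(14+3-1, 3-1) = C(16, 2) = 120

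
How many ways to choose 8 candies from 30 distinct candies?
C(30,8) = 30!/(8!×22!) = 5852925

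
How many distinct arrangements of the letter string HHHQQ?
5! / (3! × 2!) = 10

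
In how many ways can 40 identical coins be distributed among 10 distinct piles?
C(40+10-1, 10-1) = C(49, 9) = 2054455634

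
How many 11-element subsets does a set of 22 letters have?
C(22,11) = 22!/(11!×11!) = 705432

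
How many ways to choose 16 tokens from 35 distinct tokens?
C(35,16) = 35!/(16!×19!) = 4059928950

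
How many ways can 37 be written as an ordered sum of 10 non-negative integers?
C(37+10-1, 10-1) = C(46, 9) = 1101716330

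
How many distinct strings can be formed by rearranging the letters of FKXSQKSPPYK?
11! / (2! × 1! × 1! × 1! × 2! × 3! × 1!) = 1663200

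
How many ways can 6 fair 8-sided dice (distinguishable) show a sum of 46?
Coefficient of x^46 in (x + x² + ... + x^8)^6. By inclusion-exclusion on dice exceeding 8: Σ_j (-1)^j C(6,j)·C(46-1-8j, 5) = C(6,0)·C(45,5) - C(6,1)·C(37,5) + C(6,2)·C(29,5) - C(6,3)·C(21,5) + C(6,4)·C(13,5) - C(6,5)·C(5,5) = 1·1221759 - 6·435897 + 15·118755 - 20·20349 + 15·1287 - 6·1 = 21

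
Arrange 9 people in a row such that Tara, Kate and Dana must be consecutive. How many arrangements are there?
Treat the 3 as one block: (9-3+1)! × 3! = 5040 × 6 = 30240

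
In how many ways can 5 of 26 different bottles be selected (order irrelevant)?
C(26,5) = 26!/(5!×21!) = 65780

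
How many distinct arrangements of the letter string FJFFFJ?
6! / (4! × 2!) = 15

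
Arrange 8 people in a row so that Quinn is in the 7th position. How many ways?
Fix one position: (8-1)! = 5040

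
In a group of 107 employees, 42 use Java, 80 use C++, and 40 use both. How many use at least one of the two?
|A∪B| = |A| + |B| - |A∩B| = 42 + 80 - 40 = 82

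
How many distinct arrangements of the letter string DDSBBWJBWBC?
11! / (1! × 2! × 1! × 4! × 1! × 2!) = 415800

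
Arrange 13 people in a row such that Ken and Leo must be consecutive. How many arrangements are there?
Treat the 2 as one block: (13-2+1)! × 2! = 479001600 × 2 = 958003200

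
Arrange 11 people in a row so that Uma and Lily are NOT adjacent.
Total - adjacent = 11! - (11-1)!×2 = 39916800 - 7257600 = 32659200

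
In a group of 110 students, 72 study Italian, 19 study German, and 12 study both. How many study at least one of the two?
|A∪B| = |A| + |B| - |A∩B| = 72 + 19 - 12 = 79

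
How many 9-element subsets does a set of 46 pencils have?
C(46,9) = 46!/(9!×37!) = 1101716330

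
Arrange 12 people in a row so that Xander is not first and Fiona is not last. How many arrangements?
By inclusion-exclusion: 12! - 2×(12-1)! + (12-2)! = 479001600 - 79833600 + 3628800 = 402796800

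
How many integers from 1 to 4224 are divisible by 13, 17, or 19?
⌊4224/13⌋+⌊4224/17⌋+⌊4224/19⌋ - ⌊4224/221⌋-⌊4224/247⌋-⌊4224/323⌋ + ⌊4224/4199⌋ = 324+248+222 - 19-17-13 + 1 = 746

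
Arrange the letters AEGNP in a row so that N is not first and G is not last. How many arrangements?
By inclusion-exclusion: 5! - 2×(5-1)! + (5-2)! = 120 - 48 + 6 = 78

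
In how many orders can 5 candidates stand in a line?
5! = 120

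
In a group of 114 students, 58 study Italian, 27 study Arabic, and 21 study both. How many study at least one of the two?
|A∪B| = |A| + |B| - |A∩B| = 58 + 27 - 21 = 64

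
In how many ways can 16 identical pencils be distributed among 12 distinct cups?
C(16+12-1, 12-1) = C(27, 11) = 13037895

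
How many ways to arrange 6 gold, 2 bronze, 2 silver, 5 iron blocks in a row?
15! / (6! × 2! × 2! × 5!) = 3783780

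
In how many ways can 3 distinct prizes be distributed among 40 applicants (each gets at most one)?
P(40,3) = 40!/(40-3)! = 59280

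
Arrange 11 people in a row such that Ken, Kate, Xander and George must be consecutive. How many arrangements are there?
Treat the 4 as one block: (11-4+1)! × 4! = 40320 × 24 = 967680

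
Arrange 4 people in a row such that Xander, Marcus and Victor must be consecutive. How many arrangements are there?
Treat the 3 as one block: (4-3+1)! × 3! = 2 × 6 = 12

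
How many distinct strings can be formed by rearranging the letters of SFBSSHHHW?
9! / (3! × 1! × 1! × 3! × 1!) = 10080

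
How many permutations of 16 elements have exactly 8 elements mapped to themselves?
Choose the 8 fixed points C(16,8) = 12870, derange the rest: !8 = Σ_{j=0}^{8} (-1)^j·8!/j! = 40320 - 40320 + 20160 - 6720 + 1680 - 336 + 56 - 8 + 1 = 14833. Product = 12870 × 14833 = 190900710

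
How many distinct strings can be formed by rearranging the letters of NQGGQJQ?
7! / (1! × 2! × 1! × 3!) = 420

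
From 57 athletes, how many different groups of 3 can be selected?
C(57,3) = 57!/(3!×54!) = 29260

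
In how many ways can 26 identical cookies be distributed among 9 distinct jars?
C(26+9-1, 9-1) = C(34, 8) = 18156204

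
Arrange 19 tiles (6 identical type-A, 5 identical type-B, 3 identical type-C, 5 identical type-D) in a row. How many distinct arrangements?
19! / (6! × 5! × 3! × 5!) = 1955457504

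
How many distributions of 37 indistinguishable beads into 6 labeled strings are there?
C(37+6-1, 6-1) = C(42, 5) = 850668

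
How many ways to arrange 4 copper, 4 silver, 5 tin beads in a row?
13! / (4! × 4! × 5!) = 90090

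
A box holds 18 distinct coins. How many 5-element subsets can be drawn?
C(18,5) = 18!/(5!×13!) = 8568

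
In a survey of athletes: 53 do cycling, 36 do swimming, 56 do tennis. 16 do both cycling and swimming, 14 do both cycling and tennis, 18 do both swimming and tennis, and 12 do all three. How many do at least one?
|A∪B∪C| = 53+36+56-16-14-18+12 = 109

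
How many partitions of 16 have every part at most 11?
Let r_j(i) = number of partitions of i into parts ≤ j, for i = 0..16. r_1(i) = 1 for all i; r_j(i) = r_{j-1}(i) + r_j(i-j). Rows j = 2..11: ≤2: 1 1 2 2 3 3 4 4 5 5 6 6 7 7 8 8 9; ≤3: 1 1 2 3 4 5 7 8 10 12 14 16 19 21 24 27 30; ≤4: 1 1 2 3 5 6 9 11 15 18 23 27 34 39 47 54 64; ≤5: 1 1 2 3 5 7 10 13 18 23 30 37 47 57 70 84 101; ≤6: 1 1 2 3 5 7 11 14 20 26 35 44 58 71 90 110 136; ≤7: 1 1 2 3 5 7 11 15 21 28 38 49 65 82 105 131 164; ≤8: 1 1 2 3 5 7 11 15 22 29 40 52 70 89 116 146 186; ≤9: 1 1 2 3 5 7 11 15 22 30 41 54 73 94 123 157 201; ≤10: 1 1 2 3 5 7 11 15 22 30 42 55 75 97 128 164 212; ≤11: 1 1 2 3 5 7 11 15 22 30 42 56 76 99 131 169 219. r_11(16) = 219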